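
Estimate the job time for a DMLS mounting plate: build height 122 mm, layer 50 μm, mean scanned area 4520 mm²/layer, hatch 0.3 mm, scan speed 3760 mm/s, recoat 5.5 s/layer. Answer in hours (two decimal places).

Layers = ⌈122/0.05⌉ = 2440.
Scan path per layer = 4520 / 0.3, so 15066.7 mm.
Scan time per layer = 15066.7 / 3760 = 4.0071 s.
Time per layer = 4.0071 + 5.5, so 9.5071 s.
Build time = 2440 × 9.5071 = 23197.324 s = 6.44 hours.

6.44 hours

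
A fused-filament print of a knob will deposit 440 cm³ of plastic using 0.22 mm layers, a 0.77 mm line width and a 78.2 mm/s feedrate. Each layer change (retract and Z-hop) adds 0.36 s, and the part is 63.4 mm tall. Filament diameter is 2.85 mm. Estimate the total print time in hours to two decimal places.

Extrusion cross-section = 0.22 × 0.77 = 0.1694 mm².
Toolpath length = 440 cm³ / 0.1694 mm² = 440000 / 0.1694 = 2597402.6 mm.
Time extruding: 2597402.6 / 78.2 → 33214.9 s.
Layers = ⌈63.4/0.22⌉ = 289.
Non-print overhead = 289 × 0.36, so 104.04 s.
Altogether 33214.9 + 104.04 = 33318.94 s, i.e. 9.26 hours.

9.26 hours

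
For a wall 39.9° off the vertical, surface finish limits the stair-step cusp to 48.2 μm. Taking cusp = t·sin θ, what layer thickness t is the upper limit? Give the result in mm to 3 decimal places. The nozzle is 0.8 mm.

0.075 mm

sin(39.9°) = 0.6414; t_max = 0.0482/0.6414 = 0.075 mm.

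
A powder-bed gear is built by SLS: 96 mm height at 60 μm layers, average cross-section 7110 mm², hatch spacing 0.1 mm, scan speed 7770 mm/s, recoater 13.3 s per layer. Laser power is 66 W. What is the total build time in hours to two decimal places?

Number of layers: 96 / 0.06 → 1600 (rounded up).
Hatch length per layer = 7110 / 0.1 = 71100 mm.
Per-layer scan time = 71100 / 7770 = 9.1506 s.
Per-layer time: 9.1506 + 13.3 → 22.4506 s.
Build time = 1600 × 22.4506 = 35920.96 s = 9.98 hours.

9.98 hours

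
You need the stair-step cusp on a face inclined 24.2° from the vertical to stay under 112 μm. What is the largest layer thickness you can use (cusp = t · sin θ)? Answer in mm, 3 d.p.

0.273 mm

Layer height = cusp / sin(24.2°) = 0.112 / 0.4099 = 0.273 mm.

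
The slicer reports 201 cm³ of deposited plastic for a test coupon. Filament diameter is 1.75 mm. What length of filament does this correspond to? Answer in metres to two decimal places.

83.57 m

Filament cross-section = π × (1.75/2)² = 2.4053 mm².
L = 201000 mm³ / 2.4053 mm² = 83565.46 mm, i.e. 83.57 m.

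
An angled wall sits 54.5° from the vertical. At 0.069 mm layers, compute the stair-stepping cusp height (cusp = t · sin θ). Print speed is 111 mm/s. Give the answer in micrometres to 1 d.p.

56.2 μm

h_c = t·sin θ = 0.069 × 0.8141 = 0.056173 mm (56.2 μm).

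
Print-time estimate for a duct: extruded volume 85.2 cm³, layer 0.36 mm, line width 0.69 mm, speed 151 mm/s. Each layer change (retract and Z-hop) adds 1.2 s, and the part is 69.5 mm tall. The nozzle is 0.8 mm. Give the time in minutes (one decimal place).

Line area = 0.36 × 0.69, so 0.2484 mm².
Total extruded path = 85200/0.2484 = 342995.2 mm.
Extrusion time = 342995.2 / 151 = 2271.5 s.
Layers = ⌈69.5/0.36⌉ = 194.
Layer-change overhead: 194 × 1.2 → 232.8 s.
Total = 2271.5 + 232.8 = 2504.3 s = 41.7 minutes.

41.7 minutes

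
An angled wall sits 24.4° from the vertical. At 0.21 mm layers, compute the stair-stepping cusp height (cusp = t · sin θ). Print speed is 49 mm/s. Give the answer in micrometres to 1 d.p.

h_c = t·sin θ = 0.21 × 0.4131 = 0.086751 mm (86.8 μm).

86.8 μm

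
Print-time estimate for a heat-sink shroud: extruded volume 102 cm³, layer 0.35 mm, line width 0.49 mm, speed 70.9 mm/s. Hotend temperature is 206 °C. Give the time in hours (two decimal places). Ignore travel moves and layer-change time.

2.33 hours

Extrusion cross-section: 0.35 × 0.49 → 0.1715 mm².
Toolpath length = 102 cm³ / 0.1715 mm² = 102000 / 0.1715 = 594752.2 mm.
Extrusion time = 594752.2 / 70.9, so 8388.6 s.
That's 8388.6 s → 2.33 hours.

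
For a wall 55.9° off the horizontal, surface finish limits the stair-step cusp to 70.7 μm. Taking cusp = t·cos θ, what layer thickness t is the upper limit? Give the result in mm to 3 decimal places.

cos(55.9°) = 0.5606; t_max = 0.0707/0.5606 = 0.126 mm.

0.126 mm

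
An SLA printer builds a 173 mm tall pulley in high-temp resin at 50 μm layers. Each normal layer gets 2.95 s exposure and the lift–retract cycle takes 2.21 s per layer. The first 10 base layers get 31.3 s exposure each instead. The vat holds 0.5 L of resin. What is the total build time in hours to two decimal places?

Number of layers: 173 / 0.05 → 3460 (rounded up).
Bottom layers = 10 × (31.3 + 2.21), so 335.1 s.
Regular layers = 3450 × (2.95 + 2.21), so 17802 s.
Total = 335.1 + 17802 = 18137.1 s = 5.04 hours.

5.04 hours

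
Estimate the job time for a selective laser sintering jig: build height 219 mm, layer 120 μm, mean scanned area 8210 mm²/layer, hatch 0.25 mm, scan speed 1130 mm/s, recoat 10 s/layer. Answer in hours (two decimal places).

Number of layers: 219 / 0.12 → 1825 (rounded up).
Scan path per layer = 8210 / 0.25, so 32840 mm.
Scan time per layer = 32840 / 1130 = 29.0619 s.
Layer cycle: 29.0619 + 10 → 39.0619 s.
Build time = 1825 × 39.0619 = 71287.9675 s = 19.80 hours.

19.80 hours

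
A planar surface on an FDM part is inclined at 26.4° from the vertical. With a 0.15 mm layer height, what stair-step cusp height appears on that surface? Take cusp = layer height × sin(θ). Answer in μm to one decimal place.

66.7 μm

sin(26.4°) = 0.4446, so cusp = 0.15 × 0.4446 = 0.06669 mm → 66.7 μm.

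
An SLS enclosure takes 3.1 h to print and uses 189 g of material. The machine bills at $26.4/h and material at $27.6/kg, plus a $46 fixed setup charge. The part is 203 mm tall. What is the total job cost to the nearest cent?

$133.06

Time charge = 26.4 × 3.1 = $81.84.
Material charge: 27.6 × 189/1000 → $5.2164.
Total = 81.84 + 5.2164 + 46 = 133.0564 ≈ $133.06.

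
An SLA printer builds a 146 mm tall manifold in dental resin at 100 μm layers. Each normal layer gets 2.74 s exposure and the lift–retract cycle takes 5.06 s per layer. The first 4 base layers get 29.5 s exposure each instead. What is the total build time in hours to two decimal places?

Layers = ⌈146/0.1⌉ = 1460.
Bottom layers = 4 × (29.5 + 5.06), so 138.24 s.
Normal layers = 1456 × (2.74 + 5.06) = 11356.8 s.
Total = 138.24 + 11356.8 = 11495.04 s = 3.19 hours.

3.19 hours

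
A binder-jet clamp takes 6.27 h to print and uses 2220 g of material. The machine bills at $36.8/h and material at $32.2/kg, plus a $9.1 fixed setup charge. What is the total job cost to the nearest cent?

$311.32

Time charge: 36.8 × 6.27 → $230.736.
Material charge = 32.2 × 2220/1000, so $71.484.
Total = 230.736 + 71.484 + 9.1 = $311.32.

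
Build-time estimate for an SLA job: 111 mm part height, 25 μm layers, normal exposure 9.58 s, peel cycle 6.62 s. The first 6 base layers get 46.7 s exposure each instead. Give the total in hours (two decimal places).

Layer count = ceil(111 / 0.025) = 4440.
Base layers = 6 × (46.7 + 6.62) = 319.92 s.
Normal layers = 4434 × (9.58 + 6.62), so 71830.8 s.
Sum: 319.92 + 71830.8 = 72150.72 s → 20.04 hours.

20.04 hours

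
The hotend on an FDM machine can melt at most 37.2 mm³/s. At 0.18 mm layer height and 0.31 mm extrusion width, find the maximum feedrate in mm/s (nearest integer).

667 mm/s

Bead cross-section = 0.18 × 0.31, so 0.0558 mm².
v_max = Q/A = 37.2/0.0558 = 666.67 mm/s → 667 mm/s.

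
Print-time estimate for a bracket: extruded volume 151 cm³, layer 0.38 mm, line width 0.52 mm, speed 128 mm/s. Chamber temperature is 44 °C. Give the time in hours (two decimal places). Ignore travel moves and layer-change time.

Extrusion cross-section = 0.38 × 0.52, so 0.1976 mm².
Path length: 151000 mm³ / 0.1976 mm² → 764170 mm.
Extrusion time = 764170 / 128, so 5970.1 s.
Converting: 5970.1 s = 1.66 hours.

1.66 hours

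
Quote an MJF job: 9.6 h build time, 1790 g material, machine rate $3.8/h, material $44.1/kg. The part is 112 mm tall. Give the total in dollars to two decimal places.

Machine cost = 3.8 × 9.6, so $36.48.
Material cost: 44.1 × 1790/1000 → $78.939.
Job cost: 36.48 + 78.939 = 115.419 ≈ $115.42.

$115.42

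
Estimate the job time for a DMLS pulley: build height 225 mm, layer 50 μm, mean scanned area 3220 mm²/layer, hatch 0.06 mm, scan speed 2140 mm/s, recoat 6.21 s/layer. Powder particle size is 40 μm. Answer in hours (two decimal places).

Layers = ⌈225/0.05⌉ = 4500.
Per-layer scan distance = 3220 / 0.06 = 53666.7 mm.
Scan time per layer = 53666.7 / 2140, so 25.0779 s.
Time per layer = 25.0779 + 6.21, so 31.2879 s.
Total: 4500 × 31.2879 s = 140795.55 s → 39.11 hours.

39.11 hours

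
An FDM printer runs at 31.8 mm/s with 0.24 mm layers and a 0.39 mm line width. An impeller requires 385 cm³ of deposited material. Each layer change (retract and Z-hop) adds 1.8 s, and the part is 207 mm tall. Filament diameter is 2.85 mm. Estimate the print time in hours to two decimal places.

Line area: 0.24 × 0.39 → 0.0936 mm².
Path length: 385000 mm³ / 0.0936 mm² → 4113247.9 mm.
Print-move time = 4113247.9 / 31.8 = 129347.4 s.
Layer count = ceil(207 / 0.24) = 863.
Non-print overhead: 863 × 1.8 → 1553.4 s.
Total = 129347.4 + 1553.4 = 130900.8 s = 36.36 hours.

36.36 hours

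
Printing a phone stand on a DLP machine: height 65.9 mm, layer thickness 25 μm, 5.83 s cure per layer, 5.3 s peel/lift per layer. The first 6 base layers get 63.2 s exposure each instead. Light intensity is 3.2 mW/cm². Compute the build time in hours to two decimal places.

Number of layers: 65.9 / 0.025 → 2636 (rounded up).
Burn-in layers = 6 × (63.2 + 5.3), so 411 s.
Normal layers = 2630 × (5.83 + 5.3), so 29271.9 s.
Total = 411 + 29271.9 = 29682.9 s = 8.25 hours.

8.25 hours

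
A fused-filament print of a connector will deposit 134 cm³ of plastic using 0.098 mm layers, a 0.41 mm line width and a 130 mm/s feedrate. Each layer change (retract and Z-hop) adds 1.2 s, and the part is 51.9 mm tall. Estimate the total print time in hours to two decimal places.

Line area: 0.098 × 0.41 → 0.04018 mm².
Path length: 134000 mm³ / 0.04018 mm² → 3334992.5 mm.
Extrusion time = 3334992.5 / 130, so 25653.8 s.
Number of layers: 51.9 / 0.098 → 530 (rounded up).
Layer-change overhead: 530 × 1.2 → 636 s.
Altogether 25653.8 + 636 = 26289.8 s, i.e. 7.30 hours.

7.30 hours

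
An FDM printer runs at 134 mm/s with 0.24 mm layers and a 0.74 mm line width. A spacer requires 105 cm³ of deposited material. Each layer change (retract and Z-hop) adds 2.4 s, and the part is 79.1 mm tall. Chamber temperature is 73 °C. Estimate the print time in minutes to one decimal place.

86.7 minutes

Extrusion cross-section = 0.24 × 0.74, so 0.1776 mm².
Toolpath length = 105 cm³ / 0.1776 mm² = 105000 / 0.1776 = 591216.2 mm.
Time extruding: 591216.2 / 134 → 4412.1 s.
Layers = ⌈79.1/0.24⌉ = 330.
Z-hop total = 330 × 2.4, so 792 s.
Total = 4412.1 + 792 = 5204.1 s = 86.7 minutes.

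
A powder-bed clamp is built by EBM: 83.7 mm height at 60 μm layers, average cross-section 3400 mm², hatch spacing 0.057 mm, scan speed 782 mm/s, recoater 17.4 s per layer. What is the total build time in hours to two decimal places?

Layers = ⌈83.7/0.06⌉ = 1395.
Per-layer scan distance = 3400 / 0.057 = 59649.1 mm.
Per-layer scan time: 59649.1 / 782 → 76.2776 s.
Time per layer = 76.2776 + 17.4, so 93.6776 s.
Build time = 1395 × 93.6776 = 130680.252 s = 36.30 hours.

36.30 hours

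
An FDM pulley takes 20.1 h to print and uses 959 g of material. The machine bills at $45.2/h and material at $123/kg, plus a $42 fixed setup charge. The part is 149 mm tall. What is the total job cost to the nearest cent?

$1068.48

Machine-time cost = 45.2 × 20.1 = $908.52.
Material charge = 123 × 959/1000 = $117.957.
Total = 908.52 + 117.957 + 42 = 1068.477 ≈ $1068.48.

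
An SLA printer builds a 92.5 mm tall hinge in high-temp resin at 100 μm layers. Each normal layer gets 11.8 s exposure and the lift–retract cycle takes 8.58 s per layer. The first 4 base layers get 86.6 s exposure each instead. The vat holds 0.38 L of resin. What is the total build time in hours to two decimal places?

5.32 hours

Layers = ⌈92.5/0.1⌉ = 925.
Bottom layers: 4 × (86.6 + 8.58) → 380.72 s.
Regular layers: 921 × (11.8 + 8.58) → 18769.98 s.
Total = 380.72 + 18769.98 = 19150.7 s = 5.32 hours.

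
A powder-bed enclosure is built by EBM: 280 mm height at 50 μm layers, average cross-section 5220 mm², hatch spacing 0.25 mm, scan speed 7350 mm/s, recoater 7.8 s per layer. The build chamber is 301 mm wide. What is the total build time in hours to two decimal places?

16.55 hours

Layers = ⌈280/0.05⌉ = 5600.
Scan path per layer: 5220 / 0.25 → 20880 mm.
Scan time per layer = 20880 / 7350, so 2.8408 s.
Layer cycle: 2.8408 + 7.8 → 10.6408 s.
5600 layers × 10.6408 s/layer = 59588.48 s, i.e. 16.55 hours.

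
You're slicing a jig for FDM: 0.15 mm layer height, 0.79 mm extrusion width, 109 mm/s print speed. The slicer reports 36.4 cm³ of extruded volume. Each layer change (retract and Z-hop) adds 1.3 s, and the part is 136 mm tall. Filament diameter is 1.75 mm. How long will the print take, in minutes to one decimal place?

Extrusion cross-section: 0.15 × 0.79 → 0.1185 mm².
Toolpath length = 36.4 cm³ / 0.1185 mm² = 36400 / 0.1185 = 307173 mm.
Extrusion time: 307173 / 109 → 2818.1 s.
Layer count = ceil(136 / 0.15) = 907.
Z-hop total = 907 × 1.3 = 1179.1 s.
Altogether 2818.1 + 1179.1 = 3997.2 s, i.e. 66.6 minutes.

66.6 minutes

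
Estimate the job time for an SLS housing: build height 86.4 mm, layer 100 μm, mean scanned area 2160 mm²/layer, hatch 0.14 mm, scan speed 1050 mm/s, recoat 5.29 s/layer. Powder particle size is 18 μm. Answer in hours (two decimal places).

4.80 hours

Layer count = ceil(86.4 / 0.1) = 864.
Hatch length per layer = 2160 / 0.14 = 15428.6 mm.
Laser time per layer: 15428.6 / 1050 → 14.6939 s.
Time per layer = 14.6939 + 5.29, so 19.9839 s.
Total: 864 × 19.9839 s = 17266.0896 s → 4.80 hours.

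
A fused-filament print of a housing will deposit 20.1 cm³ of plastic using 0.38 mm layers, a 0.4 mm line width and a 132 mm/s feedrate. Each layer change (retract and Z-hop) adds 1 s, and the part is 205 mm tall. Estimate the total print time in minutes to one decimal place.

25.7 minutes

Bead cross-section = 0.38 × 0.4 = 0.152 mm².
Path length: 20100 mm³ / 0.152 mm² → 132236.8 mm.
Extrusion time: 132236.8 / 132 → 1001.8 s.
Layers = ⌈205/0.38⌉ = 540.
Z-hop total = 540 × 1, so 540 s.
Total = 1001.8 + 540 = 1541.8 s = 25.7 minutes.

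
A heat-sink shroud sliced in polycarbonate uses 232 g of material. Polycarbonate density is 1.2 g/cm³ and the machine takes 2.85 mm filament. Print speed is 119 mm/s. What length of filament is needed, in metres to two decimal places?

30.31 m

Extruded volume: 232/1.2 = 193.3333 cm³ (193333.3 mm³).
Cross-section of 2.85 mm filament: π·(2.85/2)² = 6.3794 mm².
Length = 193333.3 / 6.3794 = 30305.88 mm = 30.31 m.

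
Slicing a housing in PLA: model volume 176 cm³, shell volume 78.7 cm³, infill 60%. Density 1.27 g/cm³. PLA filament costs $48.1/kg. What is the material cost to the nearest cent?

$8.37

Interior volume: 176 − 78.7 → 97.3 cm³.
Infill deposited = 0.60 × 97.3, so 58.38 cm³.
Total extruded = 78.7 + 58.38, so 137.08 cm³.
Mass = 137.08 × 1.27, so 174.0916 g.
Cost = 174.0916 g / 1000 × $48.1/kg = $8.37.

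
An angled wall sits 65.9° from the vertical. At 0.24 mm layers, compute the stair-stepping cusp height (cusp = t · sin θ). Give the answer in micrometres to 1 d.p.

219.1 μm

h_c = t·sin θ = 0.24 × 0.9128 = 0.219072 mm (219.1 μm).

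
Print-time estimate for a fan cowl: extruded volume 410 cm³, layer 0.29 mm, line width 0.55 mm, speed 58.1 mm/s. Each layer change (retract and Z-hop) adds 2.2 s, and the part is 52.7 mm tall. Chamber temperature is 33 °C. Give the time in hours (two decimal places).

Bead cross-section = 0.29 × 0.55 = 0.1595 mm².
Total extruded path = 410000/0.1595 = 2570532.9 mm.
Extrusion time: 2570532.9 / 58.1 → 44243.3 s.
Number of layers: 52.7 / 0.29 → 182 (rounded up).
Layer-change overhead = 182 × 2.2 = 400.4 s.
Total = 44243.3 + 400.4 = 44643.7 s = 12.40 hours.

12.40 hours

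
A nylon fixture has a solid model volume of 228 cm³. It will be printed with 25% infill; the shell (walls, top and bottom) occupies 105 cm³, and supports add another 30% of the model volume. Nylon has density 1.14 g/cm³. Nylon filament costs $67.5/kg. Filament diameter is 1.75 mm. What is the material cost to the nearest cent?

Infill region = 228 − 105 = 123 cm³.
Deposited infill: 0.25 × 123 → 30.75 cm³.
Support = 0.30 × 228 = 68.4 cm³.
Total extruded = 105 + 30.75 + 68.4 = 204.15 cm³.
Mass = 204.15 × 1.14, so 232.731 g.
At $67.5/kg: 232.731/1000 × 67.5 = $15.71.

$15.71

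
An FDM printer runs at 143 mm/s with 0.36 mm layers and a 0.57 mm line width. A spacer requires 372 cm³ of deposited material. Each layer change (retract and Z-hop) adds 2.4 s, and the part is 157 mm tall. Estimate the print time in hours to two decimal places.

3.81 hours

Line area = 0.36 × 0.57, so 0.2052 mm².
Toolpath length = 372 cm³ / 0.2052 mm² = 372000 / 0.2052 = 1812865.5 mm.
Extrusion time = 1812865.5 / 143, so 12677.4 s.
Layer count = ceil(157 / 0.36) = 437.
Non-print overhead: 437 × 2.4 → 1048.8 s.
Total = 12677.4 + 1048.8 = 13726.2 s = 3.81 hours.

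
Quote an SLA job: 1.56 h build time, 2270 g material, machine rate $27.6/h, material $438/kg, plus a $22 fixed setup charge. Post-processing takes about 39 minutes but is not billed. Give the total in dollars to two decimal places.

Machine cost = 27.6 × 1.56 = $43.056.
Feedstock cost = 438 × 2270/1000, so $994.26.
Total = 43.056 + 994.26 + 22 = 1059.316 ≈ $1059.32.

$1059.32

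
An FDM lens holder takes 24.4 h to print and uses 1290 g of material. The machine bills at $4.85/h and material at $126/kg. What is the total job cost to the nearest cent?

Machine-time cost: 4.85 × 24.4 → $118.34.
Material cost = 126 × 1290/1000 = $162.54.
Total = 118.34 + 162.54 = $280.88.

$280.88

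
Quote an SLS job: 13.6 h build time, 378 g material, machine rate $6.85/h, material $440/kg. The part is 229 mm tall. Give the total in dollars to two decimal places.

$259.48

Machine cost = 6.85 × 13.6 = $93.16.
Feedstock cost = 440 × 378/1000, so $166.32.
Total = 93.16 + 166.32 = $259.48.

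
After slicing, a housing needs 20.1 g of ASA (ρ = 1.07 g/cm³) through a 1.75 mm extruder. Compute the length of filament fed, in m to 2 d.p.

7.81 m

Volume = 20.1 g / 1.07 g·cm⁻³ = 18.785 cm³ = 18785 mm³.
Filament cross-section = π × (1.75/2)² = 2.4053 mm².
L = V/A = 18785/2.4053 = 7809.84 mm → 7.81 m.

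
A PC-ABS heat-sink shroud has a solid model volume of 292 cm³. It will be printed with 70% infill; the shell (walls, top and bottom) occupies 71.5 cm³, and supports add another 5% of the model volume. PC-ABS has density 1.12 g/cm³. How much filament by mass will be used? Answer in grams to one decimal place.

Interior volume = 292 − 71.5 = 220.5 cm³.
Infill deposited = 0.70 × 220.5 = 154.35 cm³.
Support = 0.05 × 292, so 14.6 cm³.
Deposited volume = 71.5 + 154.35 + 14.6 = 240.45 cm³.
Mass: 240.45 × 1.12 → 269.304 g.

269.3 g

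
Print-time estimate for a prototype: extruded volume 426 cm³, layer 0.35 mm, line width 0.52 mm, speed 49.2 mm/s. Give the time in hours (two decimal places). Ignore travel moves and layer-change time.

Bead cross-section: 0.35 × 0.52 → 0.182 mm².
Path length: 426000 mm³ / 0.182 mm² → 2340659.3 mm.
Time extruding = 2340659.3 / 49.2 = 47574.4 s.
In the requested units: 47574.4 s = 13.22 hours.

13.22 hours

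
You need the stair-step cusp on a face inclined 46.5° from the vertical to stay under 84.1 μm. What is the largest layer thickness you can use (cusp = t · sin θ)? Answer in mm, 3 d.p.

0.116 mm

t = h_c / sin θ = 0.0841 / 0.7254 = 0.116 mm.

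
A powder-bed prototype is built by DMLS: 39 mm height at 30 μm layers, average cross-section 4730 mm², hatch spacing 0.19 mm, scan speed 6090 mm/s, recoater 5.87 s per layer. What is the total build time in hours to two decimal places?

3.60 hours

Layer count = ceil(39 / 0.03) = 1300.
Per-layer scan distance = 4730 / 0.19 = 24894.7 mm.
Scan time per layer = 24894.7 / 6090 = 4.0878 s.
Time per layer: 4.0878 + 5.87 → 9.9578 s.
Build time = 1300 × 9.9578 = 12945.14 s = 3.60 hours.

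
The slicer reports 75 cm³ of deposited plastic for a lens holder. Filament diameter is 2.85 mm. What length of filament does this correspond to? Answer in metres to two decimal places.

A = π r² = π × 1.425² = 6.3794 mm².
Length = 75 cm³ / 6.3794 mm² = 75000 / 6.3794 = 11756.59 mm = 11.76 m.

11.76 m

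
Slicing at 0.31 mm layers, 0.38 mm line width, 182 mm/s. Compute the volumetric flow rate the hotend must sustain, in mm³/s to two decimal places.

21.44

A: 0.31 × 0.38 → 0.1178 mm².
Volumetric flow = 182 × 0.1178 = 21.44 mm³/s.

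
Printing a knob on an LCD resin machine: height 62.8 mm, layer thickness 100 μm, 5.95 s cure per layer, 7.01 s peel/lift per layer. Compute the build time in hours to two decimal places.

2.26 hours

Layer count = ceil(62.8 / 0.1) = 628.
Cycle time: 5.95 + 7.01 → 12.96 s.
Total = 628 × 12.96 = 8138.88 s = 2.26 hours.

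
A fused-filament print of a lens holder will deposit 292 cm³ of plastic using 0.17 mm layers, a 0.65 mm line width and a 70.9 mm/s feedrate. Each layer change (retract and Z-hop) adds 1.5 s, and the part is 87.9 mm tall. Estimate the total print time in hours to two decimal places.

Line area: 0.17 × 0.65 → 0.1105 mm².
Total extruded path = 292000/0.1105 = 2642533.9 mm.
Print-move time: 2642533.9 / 70.9 → 37271.3 s.
Layers = ⌈87.9/0.17⌉ = 518.
Z-hop total = 518 × 1.5, so 777 s.
Altogether 37271.3 + 777 = 38048.3 s, i.e. 10.57 hours.

10.57 hours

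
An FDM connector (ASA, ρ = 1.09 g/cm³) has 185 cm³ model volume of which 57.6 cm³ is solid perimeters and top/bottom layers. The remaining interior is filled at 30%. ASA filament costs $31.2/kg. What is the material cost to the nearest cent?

Infill region: 185 − 57.6 → 127.4 cm³.
Infill deposited = 0.30 × 127.4, so 38.22 cm³.
Total printed volume: 57.6 + 38.22 → 95.82 cm³.
Mass = 95.82 × 1.09, so 104.4438 g.
At $31.2/kg: 104.4438/1000 × 31.2 = $3.26.

$3.26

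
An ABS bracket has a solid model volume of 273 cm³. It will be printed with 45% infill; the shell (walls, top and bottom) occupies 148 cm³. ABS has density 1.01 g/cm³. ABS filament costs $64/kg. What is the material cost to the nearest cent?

$13.20

Volume inside the shell: 273 − 148 → 125 cm³.
Infill deposited = 0.45 × 125, so 56.25 cm³.
Total printed volume: 148 + 56.25 → 204.25 cm³.
Mass = 204.25 × 1.01, so 206.2925 g.
At $64/kg: 206.2925/1000 × 64 = $13.20.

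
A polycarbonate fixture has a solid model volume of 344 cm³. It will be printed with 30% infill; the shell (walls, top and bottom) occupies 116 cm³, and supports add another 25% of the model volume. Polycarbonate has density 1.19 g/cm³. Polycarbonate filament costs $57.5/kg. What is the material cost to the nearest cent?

$18.50

Volume inside the shell: 344 − 116 → 228 cm³.
Infill deposited = 0.30 × 228, so 68.4 cm³.
Support = 0.25 × 344, so 86 cm³.
Total extruded = 116 + 68.4 + 86, so 270.4 cm³.
Mass: 270.4 × 1.19 → 321.776 g.
At $57.5/kg: 321.776/1000 × 57.5 = $18.50.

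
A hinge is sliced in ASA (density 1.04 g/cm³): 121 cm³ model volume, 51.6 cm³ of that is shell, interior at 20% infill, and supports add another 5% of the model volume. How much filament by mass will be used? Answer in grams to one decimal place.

Infill region = 121 − 51.6 = 69.4 cm³.
Infill volume = 0.20 × 69.4 = 13.88 cm³.
Support = 0.05 × 121, so 6.05 cm³.
Total printed volume = 51.6 + 13.88 + 6.05 = 71.53 cm³.
Mass = 71.53 × 1.04, so 74.3912 g.

74.4 g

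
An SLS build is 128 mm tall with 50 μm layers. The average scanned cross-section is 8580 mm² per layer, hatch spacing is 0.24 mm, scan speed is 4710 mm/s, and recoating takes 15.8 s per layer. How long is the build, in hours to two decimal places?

16.63 hours

Layers = ⌈128/0.05⌉ = 2560.
Hatch length per layer: 8580 / 0.24 → 35750 mm.
Laser time per layer = 35750 / 4710, so 7.5902 s.
Per-layer time = 7.5902 + 15.8, so 23.3902 s.
Build time = 2560 × 23.3902 = 59878.912 s = 16.63 hours.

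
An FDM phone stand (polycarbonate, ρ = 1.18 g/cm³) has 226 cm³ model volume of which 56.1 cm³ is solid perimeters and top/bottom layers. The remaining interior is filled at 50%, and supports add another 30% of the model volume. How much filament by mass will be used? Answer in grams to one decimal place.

246.4 g

Volume inside the shell = 226 − 56.1, so 169.9 cm³.
Deposited infill = 0.50 × 169.9 = 84.95 cm³.
Support = 0.30 × 226, so 67.8 cm³.
Total printed volume = 56.1 + 84.95 + 67.8 = 208.85 cm³.
Mass: 208.85 × 1.18 → 246.443 g.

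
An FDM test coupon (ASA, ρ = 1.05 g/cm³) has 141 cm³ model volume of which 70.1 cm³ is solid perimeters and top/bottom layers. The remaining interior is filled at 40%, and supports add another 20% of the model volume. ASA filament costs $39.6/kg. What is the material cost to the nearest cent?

$5.27

Infill region = 141 − 70.1, so 70.9 cm³.
Infill deposited: 0.40 × 70.9 → 28.36 cm³.
Support = 0.20 × 141, so 28.2 cm³.
Deposited volume = 70.1 + 28.36 + 28.2 = 126.66 cm³.
Mass: 126.66 × 1.05 → 132.993 g.
At $39.6/kg: 132.993/1000 × 39.6 = $5.27.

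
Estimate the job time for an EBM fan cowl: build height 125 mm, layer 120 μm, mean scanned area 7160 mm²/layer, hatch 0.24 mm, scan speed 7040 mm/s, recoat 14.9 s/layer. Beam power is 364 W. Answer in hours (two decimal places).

Layer count = ceil(125 / 0.12) = 1042.
Hatch length per layer = 7160 / 0.24, so 29833.3 mm.
Scan time per layer = 29833.3 / 7040 = 4.2377 s.
Time per layer = 4.2377 + 14.9, so 19.1377 s.
1042 layers × 19.1377 s/layer = 19941.4834 s, i.e. 5.54 hours.

5.54 hours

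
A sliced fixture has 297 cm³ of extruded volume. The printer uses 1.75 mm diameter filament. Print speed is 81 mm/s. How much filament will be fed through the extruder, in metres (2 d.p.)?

123.48 m

A = π r² = π × 0.875² = 2.4053 mm².
L = 297000 mm³ / 2.4053 mm² = 123477.32 mm, i.e. 123.48 m.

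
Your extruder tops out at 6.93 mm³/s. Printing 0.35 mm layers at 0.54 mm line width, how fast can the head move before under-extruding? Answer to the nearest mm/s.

Bead cross-section = 0.35 × 0.54 = 0.189 mm².
v_max = Q/A = 6.93/0.189 = 36.67 mm/s → 37 mm/s.

37 mm/s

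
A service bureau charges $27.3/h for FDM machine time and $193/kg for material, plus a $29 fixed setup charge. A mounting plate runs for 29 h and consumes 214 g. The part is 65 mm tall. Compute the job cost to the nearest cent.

Machine-time cost = 27.3 × 29 = $791.70.
Material cost: 193 × 214/1000 → $41.302.
Total = 791.70 + 41.302 + 29 = 862.002 ≈ $862.00.

$862.00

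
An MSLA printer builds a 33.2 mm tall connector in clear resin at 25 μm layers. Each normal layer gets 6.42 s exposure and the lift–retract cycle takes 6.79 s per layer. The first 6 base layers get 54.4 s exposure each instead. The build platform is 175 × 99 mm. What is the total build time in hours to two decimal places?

4.95 hours

Number of layers: 33.2 / 0.025 → 1328 (rounded up).
Burn-in layers: 6 × (54.4 + 6.79) → 367.14 s.
Remaining layers = 1322 × (6.42 + 6.79) = 17463.62 s.
Total = 367.14 + 17463.62 = 17830.76 s = 4.95 hours.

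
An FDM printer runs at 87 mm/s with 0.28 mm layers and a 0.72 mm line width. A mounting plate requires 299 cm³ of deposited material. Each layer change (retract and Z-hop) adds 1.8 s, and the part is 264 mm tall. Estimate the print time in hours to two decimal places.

Extrusion cross-section: 0.28 × 0.72 → 0.2016 mm².
Total extruded path = 299000/0.2016 = 1483134.9 mm.
Extrusion time = 1483134.9 / 87 = 17047.5 s.
Layers = ⌈264/0.28⌉ = 943.
Non-print overhead = 943 × 1.8, so 1697.4 s.
Total = 17047.5 + 1697.4 = 18744.9 s = 5.21 hours.

5.21 hours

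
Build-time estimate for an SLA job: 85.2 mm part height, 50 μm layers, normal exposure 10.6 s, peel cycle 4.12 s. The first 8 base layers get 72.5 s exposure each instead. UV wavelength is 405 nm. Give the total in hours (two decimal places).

Layers = ⌈85.2/0.05⌉ = 1704.
Bottom layers: 8 × (72.5 + 4.12) → 612.96 s.
Regular layers: 1696 × (10.6 + 4.12) → 24965.12 s.
Total = 612.96 + 24965.12 = 25578.08 s = 7.11 hours.

7.11 hours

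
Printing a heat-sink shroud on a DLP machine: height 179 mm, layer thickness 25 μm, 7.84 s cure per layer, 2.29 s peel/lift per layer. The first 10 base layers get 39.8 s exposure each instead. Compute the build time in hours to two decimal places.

20.24 hours

Number of layers: 179 / 0.025 → 7160 (rounded up).
Bottom layers = 10 × (39.8 + 2.29) = 420.9 s.
Normal layers: 7150 × (7.84 + 2.29) → 72429.5 s.
Sum: 420.9 + 72429.5 = 72850.4 s → 20.24 hours.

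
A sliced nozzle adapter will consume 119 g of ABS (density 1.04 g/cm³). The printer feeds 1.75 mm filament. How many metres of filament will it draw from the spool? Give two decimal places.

Volume = 119 g / 1.04 g·cm⁻³ = 114.4231 cm³ = 114423.1 mm³.
Filament cross-section = π × (1.75/2)² = 2.4053 mm².
Length = 114423.1 / 2.4053 = 47571.24 mm = 47.57 m.

47.57 m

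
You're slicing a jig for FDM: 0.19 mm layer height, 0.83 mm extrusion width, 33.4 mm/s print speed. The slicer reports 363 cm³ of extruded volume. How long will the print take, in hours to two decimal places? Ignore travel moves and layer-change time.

Extrusion cross-section = 0.19 × 0.83 = 0.1577 mm².
Toolpath length = 363 cm³ / 0.1577 mm² = 363000 / 0.1577 = 2301838.9 mm.
Time extruding = 2301838.9 / 33.4 = 68917.3 s.
That's 68917.3 s → 19.14 hours.

19.14 hours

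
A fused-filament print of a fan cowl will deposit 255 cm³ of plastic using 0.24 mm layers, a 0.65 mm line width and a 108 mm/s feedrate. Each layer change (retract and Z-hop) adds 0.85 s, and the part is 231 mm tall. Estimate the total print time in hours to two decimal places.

4.43 hours

Extrusion cross-section = 0.24 × 0.65, so 0.156 mm².
Toolpath length = 255 cm³ / 0.156 mm² = 255000 / 0.156 = 1634615.4 mm.
Extrusion time = 1634615.4 / 108, so 15135.3 s.
Layer count = ceil(231 / 0.24) = 963.
Non-print overhead = 963 × 0.85 = 818.55 s.
Total = 15135.3 + 818.55 = 15953.85 s = 4.43 hours.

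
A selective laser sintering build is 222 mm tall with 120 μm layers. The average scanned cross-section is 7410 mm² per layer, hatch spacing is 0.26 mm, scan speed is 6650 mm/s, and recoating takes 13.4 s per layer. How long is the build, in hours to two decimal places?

Layers = ⌈222/0.12⌉ = 1850.
Per-layer scan distance = 7410 / 0.26 = 28500 mm.
Laser time per layer = 28500 / 6650 = 4.2857 s.
Layer cycle: 4.2857 + 13.4 → 17.6857 s.
Total: 1850 × 17.6857 s = 32718.545 s → 9.09 hours.

9.09 hours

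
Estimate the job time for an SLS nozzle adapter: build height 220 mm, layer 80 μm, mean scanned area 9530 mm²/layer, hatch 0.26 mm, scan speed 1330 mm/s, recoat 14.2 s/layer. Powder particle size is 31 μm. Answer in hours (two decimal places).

31.90 hours

Layers = ⌈220/0.08⌉ = 2750.
Hatch length per layer: 9530 / 0.26 → 36653.8 mm.
Per-layer scan time = 36653.8 / 1330 = 27.5592 s.
Per-layer time = 27.5592 + 14.2, so 41.7592 s.
Total: 2750 × 41.7592 s = 114837.8 s → 31.90 hours.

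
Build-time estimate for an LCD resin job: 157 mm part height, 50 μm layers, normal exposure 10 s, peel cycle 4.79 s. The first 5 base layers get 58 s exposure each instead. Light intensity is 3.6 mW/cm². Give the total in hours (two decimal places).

12.97 hours

Layers = ⌈157/0.05⌉ = 3140.
Base layers = 5 × (58 + 4.79), so 313.95 s.
Normal layers = 3135 × (10 + 4.79) = 46366.65 s.
Sum: 313.95 + 46366.65 = 46680.6 s → 12.97 hours.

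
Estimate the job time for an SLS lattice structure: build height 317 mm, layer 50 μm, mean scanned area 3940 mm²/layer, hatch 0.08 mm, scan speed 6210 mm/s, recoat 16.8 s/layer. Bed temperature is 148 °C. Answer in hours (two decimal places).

Layers = ⌈317/0.05⌉ = 6340.
Hatch length per layer = 3940 / 0.08 = 49250 mm.
Laser time per layer: 49250 / 6210 → 7.9308 s.
Per-layer time = 7.9308 + 16.8, so 24.7308 s.
Total: 6340 × 24.7308 s = 156793.272 s → 43.55 hours.

43.55 hours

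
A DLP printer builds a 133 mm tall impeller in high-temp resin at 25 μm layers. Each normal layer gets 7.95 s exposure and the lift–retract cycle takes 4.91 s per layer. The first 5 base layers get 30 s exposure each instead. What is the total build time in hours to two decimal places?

Number of layers: 133 / 0.025 → 5320 (rounded up).
Bottom layers = 5 × (30 + 4.91) = 174.55 s.
Regular layers = 5315 × (7.95 + 4.91), so 68350.9 s.
Sum: 174.55 + 68350.9 = 68525.45 s → 19.03 hours.

19.03 hours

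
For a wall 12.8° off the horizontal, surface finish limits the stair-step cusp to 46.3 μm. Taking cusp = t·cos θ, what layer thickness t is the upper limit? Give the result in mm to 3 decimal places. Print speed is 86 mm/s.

0.047 mm

t = h_c / cos θ = 0.0463 / 0.9751 = 0.047 mm.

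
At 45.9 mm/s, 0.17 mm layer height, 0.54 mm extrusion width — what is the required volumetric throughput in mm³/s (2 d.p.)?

Bead cross-section = 0.17 × 0.54 = 0.0918 mm².
Volumetric flow = 45.9 × 0.0918 = 4.21 mm³/s.

4.21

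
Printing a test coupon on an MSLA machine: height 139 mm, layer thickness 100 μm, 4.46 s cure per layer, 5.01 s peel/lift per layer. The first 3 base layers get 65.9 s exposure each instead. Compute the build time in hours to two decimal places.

Layers = ⌈139/0.1⌉ = 1390.
Burn-in layers: 3 × (65.9 + 5.01) → 212.73 s.
Remaining layers = 1387 × (4.46 + 5.01) = 13134.89 s.
Sum: 212.73 + 13134.89 = 13347.62 s → 3.71 hours.

3.71 hours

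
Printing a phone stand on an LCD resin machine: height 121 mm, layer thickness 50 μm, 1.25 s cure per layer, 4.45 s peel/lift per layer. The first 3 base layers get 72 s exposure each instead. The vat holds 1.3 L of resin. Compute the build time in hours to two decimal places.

Layers = ⌈121/0.05⌉ = 2420.
Base layers = 3 × (72 + 4.45) = 229.35 s.
Remaining layers = 2417 × (1.25 + 4.45), so 13776.9 s.
Total = 229.35 + 13776.9 = 14006.25 s = 3.89 hours.

3.89 hours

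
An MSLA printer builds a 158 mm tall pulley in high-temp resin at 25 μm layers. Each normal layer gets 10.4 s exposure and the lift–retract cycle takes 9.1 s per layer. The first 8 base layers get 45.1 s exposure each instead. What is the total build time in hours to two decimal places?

Layer count = ceil(158 / 0.025) = 6320.
Burn-in layers = 8 × (45.1 + 9.1), so 433.6 s.
Regular layers: 6312 × (10.4 + 9.1) → 123084 s.
Sum: 433.6 + 123084 = 123517.6 s → 34.31 hours.

34.31 hours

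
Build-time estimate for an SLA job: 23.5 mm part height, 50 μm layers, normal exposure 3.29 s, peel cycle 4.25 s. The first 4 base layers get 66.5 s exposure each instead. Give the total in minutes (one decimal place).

Layers = ⌈23.5/0.05⌉ = 470.
Bottom layers = 4 × (66.5 + 4.25), so 283 s.
Remaining layers: 466 × (3.29 + 4.25) → 3513.64 s.
Total = 283 + 3513.64 = 3796.64 s = 63.3 minutes.

63.3 minutes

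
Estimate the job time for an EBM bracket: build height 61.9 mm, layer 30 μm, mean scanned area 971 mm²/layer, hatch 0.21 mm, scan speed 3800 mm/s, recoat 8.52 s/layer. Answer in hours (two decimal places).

Layer count = ceil(61.9 / 0.03) = 2064.
Hatch length per layer = 971 / 0.21 = 4623.8 mm.
Beam time per layer: 4623.8 / 3800 → 1.2168 s.
Time per layer = 1.2168 + 8.52 = 9.7368 s.
Build time = 2064 × 9.7368 = 20096.7552 s = 5.58 hours.

5.58 hours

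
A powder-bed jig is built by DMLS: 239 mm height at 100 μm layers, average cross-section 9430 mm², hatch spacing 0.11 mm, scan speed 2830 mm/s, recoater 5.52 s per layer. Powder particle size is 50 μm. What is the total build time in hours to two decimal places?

23.78 hours

Number of layers: 239 / 0.1 → 2390 (rounded up).
Per-layer scan distance: 9430 / 0.11 → 85727.3 mm.
Laser time per layer = 85727.3 / 2830 = 30.2923 s.
Per-layer time = 30.2923 + 5.52 = 35.8123 s.
Build time = 2390 × 35.8123 = 85591.397 s = 23.78 hours.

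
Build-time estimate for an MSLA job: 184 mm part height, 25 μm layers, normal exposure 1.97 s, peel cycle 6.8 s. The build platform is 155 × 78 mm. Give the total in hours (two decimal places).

17.93 hours

Layers = ⌈184/0.025⌉ = 7360.
Per-layer time = 1.97 + 6.8 = 8.77 s.
Total = 7360 × 8.77 = 64547.2 s = 17.93 hours.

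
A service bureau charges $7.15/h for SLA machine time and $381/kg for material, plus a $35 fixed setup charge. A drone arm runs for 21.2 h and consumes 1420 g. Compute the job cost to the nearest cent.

Machine-time cost: 7.15 × 21.2 → $151.58.
Material cost = 381 × 1420/1000 = $541.02.
Total = 151.58 + 541.02 + 35 = $727.60.

$727.60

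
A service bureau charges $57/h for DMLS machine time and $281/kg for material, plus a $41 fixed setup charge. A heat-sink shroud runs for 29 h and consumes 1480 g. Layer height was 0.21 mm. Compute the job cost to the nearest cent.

$2109.88

Time charge = 57 × 29 = $1653.00.
Material cost: 281 × 1480/1000 → $415.88.
Adding setup: 1653.00 + 415.88 + 41 → $2109.88.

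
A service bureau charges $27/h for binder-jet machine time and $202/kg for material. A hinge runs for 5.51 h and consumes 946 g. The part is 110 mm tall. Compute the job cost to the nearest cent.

$339.86

Time charge: 27 × 5.51 → $148.77.
Material cost: 202 × 946/1000 → $191.092.
Job cost: 148.77 + 191.092 = 339.862 ≈ $339.86.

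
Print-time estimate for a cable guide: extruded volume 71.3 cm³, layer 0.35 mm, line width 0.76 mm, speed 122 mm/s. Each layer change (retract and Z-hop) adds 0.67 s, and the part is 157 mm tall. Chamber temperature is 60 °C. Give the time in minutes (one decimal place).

Line area = 0.35 × 0.76 = 0.266 mm².
Total extruded path = 71300/0.266 = 268045.1 mm.
Extrusion time = 268045.1 / 122 = 2197.1 s.
Layers = ⌈157/0.35⌉ = 449.
Layer-change overhead = 449 × 0.67 = 300.83 s.
Total = 2197.1 + 300.83 = 2497.93 s = 41.6 minutes.

41.6 minutes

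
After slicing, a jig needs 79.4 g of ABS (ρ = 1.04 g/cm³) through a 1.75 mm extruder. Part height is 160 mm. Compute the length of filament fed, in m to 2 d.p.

31.74 m

Volume = 79.4 g / 1.04 g·cm⁻³ = 76.3462 cm³ = 76346.2 mm³.
Cross-section of 1.75 mm filament: π·(1.75/2)² = 2.4053 mm².
Length = 76346.2 / 2.4053 = 31740.82 mm = 31.74 m.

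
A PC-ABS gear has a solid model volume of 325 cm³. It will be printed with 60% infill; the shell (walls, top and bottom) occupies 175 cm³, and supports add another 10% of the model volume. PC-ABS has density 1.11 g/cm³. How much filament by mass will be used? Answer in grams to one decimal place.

330.2 g

Interior volume = 325 − 175, so 150 cm³.
Infill volume = 0.60 × 150 = 90 cm³.
Support = 0.10 × 325, so 32.5 cm³.
Total printed volume: 175 + 90 + 32.5 → 297.5 cm³.
Mass: 297.5 × 1.11 → 330.225 g.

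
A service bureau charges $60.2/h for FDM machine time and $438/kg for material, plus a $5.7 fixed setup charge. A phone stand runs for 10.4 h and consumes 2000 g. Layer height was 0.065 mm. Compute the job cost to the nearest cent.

$1507.78

Machine cost = 60.2 × 10.4 = $626.08.
Feedstock cost = 438 × 2000/1000, so $876.00.
Adding setup: 626.08 + 876.00 + 5.7 → $1507.78.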